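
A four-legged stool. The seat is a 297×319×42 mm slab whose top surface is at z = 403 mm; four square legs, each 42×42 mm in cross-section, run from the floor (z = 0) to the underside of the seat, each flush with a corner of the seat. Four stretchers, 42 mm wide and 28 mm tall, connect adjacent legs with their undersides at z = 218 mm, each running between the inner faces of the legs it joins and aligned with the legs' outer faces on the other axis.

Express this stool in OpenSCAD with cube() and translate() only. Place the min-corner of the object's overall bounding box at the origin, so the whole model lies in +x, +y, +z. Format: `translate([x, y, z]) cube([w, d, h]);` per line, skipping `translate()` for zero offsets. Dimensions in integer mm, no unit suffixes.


// leg_h = 403 - 42 = 361
// stretcher span = 297 - 2*42 = 213
translate([0, 0, 361]) cube([297, 319, 42]);
cube([42, 42, 361]);
translate([255, 0, 0]) cube([42, 42, 361]);
translate([0, 277, 0]) cube([42, 42, 361]);
translate([255, 277, 0]) cube([42, 42, 361]);
translate([42, 0, 218]) cube([213, 42, 28]);
translate([42, 277, 218]) cube([213, 42, 28]);
translate([0, 42, 218]) cube([42, 235, 28]);
translate([255, 42, 218]) cube([42, 235, 28]);


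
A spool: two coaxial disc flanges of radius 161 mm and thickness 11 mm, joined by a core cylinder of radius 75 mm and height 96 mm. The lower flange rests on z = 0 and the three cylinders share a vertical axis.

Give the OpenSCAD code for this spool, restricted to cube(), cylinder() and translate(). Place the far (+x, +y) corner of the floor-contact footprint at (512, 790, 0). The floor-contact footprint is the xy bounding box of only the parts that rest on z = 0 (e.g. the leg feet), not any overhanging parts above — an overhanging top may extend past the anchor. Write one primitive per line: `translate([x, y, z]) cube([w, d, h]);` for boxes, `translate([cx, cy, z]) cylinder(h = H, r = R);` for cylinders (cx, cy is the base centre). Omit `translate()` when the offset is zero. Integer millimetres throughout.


translate([351, 629, 0]) cylinder(h = 11, r = 161);
translate([351, 629, 11]) cylinder(h = 96, r = 75);
translate([351, 629, 107]) cylinder(h = 11, r = 161);


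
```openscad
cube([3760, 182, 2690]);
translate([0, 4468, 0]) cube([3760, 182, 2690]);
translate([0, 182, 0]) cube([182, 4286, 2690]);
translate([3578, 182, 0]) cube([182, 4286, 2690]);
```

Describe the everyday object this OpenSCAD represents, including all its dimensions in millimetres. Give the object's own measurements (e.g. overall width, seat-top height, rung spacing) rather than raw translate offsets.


The wall frame of a small rectangular building: four walls, each 2690 mm tall and 182 mm thick, enclosing a footprint 3760 mm (x) by 4650 mm (y) outside-to-outside, with no floor or roof. The front and back walls (the −y and +y sides) span the full width; the two side walls fit between them.


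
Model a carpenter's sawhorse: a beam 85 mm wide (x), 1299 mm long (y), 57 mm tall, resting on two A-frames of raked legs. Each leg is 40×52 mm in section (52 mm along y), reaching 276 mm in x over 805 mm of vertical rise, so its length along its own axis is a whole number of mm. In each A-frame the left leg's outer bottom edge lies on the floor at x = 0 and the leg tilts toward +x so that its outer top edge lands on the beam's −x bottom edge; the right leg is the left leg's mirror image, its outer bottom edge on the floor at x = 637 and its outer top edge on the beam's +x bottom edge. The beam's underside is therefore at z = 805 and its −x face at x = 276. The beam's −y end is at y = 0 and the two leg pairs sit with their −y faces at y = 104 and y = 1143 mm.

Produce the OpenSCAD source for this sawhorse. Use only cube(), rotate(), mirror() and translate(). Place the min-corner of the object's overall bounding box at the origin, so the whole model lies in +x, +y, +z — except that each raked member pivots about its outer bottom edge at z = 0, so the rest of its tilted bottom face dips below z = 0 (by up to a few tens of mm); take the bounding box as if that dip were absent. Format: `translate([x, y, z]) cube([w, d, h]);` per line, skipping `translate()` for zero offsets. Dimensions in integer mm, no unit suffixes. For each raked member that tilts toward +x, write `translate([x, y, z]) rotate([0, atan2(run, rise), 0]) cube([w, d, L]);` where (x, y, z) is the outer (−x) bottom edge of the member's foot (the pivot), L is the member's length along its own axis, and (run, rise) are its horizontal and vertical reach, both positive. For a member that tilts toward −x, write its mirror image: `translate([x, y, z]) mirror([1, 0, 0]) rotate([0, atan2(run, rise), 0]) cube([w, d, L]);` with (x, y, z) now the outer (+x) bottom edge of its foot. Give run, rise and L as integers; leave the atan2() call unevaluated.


translate([276, 0, 805]) cube([85, 1299, 57]);
translate([0, 104, 0]) rotate([0, atan2(276, 805), 0]) cube([40, 52, 851]);
translate([637, 104, 0]) mirror([1, 0, 0]) rotate([0, atan2(276, 805), 0]) cube([40, 52, 851]);
translate([0, 1143, 0]) rotate([0, atan2(276, 805), 0]) cube([40, 52, 851]);
translate([637, 1143, 0]) mirror([1, 0, 0]) rotate([0, atan2(276, 805), 0]) cube([40, 52, 851]);


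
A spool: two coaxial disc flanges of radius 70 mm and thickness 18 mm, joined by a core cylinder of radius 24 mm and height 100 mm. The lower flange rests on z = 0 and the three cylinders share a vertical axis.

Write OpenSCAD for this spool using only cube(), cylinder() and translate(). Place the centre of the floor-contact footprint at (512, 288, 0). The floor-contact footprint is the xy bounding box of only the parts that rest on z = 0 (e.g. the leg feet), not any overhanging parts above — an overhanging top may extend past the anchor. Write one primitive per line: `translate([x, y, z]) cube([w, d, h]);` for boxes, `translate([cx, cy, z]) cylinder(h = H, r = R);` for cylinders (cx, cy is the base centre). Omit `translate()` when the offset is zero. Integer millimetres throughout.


translate([512, 288, 0]) cylinder(h = 18, r = 70);
translate([512, 288, 18]) cylinder(h = 100, r = 24);
translate([512, 288, 118]) cylinder(h = 18, r = 70);


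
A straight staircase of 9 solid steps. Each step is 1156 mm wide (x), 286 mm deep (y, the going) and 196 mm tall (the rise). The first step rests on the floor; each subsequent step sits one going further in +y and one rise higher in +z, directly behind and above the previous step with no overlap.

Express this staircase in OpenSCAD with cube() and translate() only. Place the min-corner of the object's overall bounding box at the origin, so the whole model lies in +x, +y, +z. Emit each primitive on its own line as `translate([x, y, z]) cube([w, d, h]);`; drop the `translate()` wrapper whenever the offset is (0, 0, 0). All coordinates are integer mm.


cube([1156, 286, 196]);
translate([0, 286, 196]) cube([1156, 286, 196]);
translate([0, 572, 392]) cube([1156, 286, 196]);
translate([0, 858, 588]) cube([1156, 286, 196]);
translate([0, 1144, 784]) cube([1156, 286, 196]);
translate([0, 1430, 980]) cube([1156, 286, 196]);
translate([0, 1716, 1176]) cube([1156, 286, 196]);
translate([0, 2002, 1372]) cube([1156, 286, 196]);
translate([0, 2288, 1568]) cube([1156, 286, 196]);


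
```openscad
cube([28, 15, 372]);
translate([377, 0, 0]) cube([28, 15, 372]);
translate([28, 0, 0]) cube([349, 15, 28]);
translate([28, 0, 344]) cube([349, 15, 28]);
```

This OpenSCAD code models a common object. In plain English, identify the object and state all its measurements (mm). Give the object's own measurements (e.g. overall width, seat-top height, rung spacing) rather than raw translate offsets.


A rectangular picture frame lying in the x–z plane (depth along y). The opening is 349 mm wide (x) by 316 mm tall (z), surrounded by a border 28 mm wide on all four sides. The frame is 15 mm deep and is made of two full-height vertical stiles with two horizontal rails fitted between them.


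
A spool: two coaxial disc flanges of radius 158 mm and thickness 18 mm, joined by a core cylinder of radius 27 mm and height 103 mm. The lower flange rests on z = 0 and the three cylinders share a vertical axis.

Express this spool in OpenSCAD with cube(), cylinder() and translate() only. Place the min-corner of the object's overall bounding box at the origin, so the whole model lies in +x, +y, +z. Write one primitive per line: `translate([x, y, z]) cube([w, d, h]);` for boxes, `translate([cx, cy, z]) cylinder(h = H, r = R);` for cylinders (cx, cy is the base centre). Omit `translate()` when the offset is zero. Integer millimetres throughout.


translate([158, 158, 0]) cylinder(h = 18, r = 158);
translate([158, 158, 18]) cylinder(h = 103, r = 27);
translate([158, 158, 121]) cylinder(h = 18, r = 158);


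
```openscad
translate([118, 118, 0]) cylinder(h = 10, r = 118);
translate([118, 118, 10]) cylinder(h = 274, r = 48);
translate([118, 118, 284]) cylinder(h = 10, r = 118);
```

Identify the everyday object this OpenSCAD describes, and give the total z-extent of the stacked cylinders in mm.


A spool. The overall height is 294 mm.

Three coaxial cylinders, large–small–large — a spool. Two 10 mm flanges and a 274 mm core give 10 + 274 + 10 = 294 mm.


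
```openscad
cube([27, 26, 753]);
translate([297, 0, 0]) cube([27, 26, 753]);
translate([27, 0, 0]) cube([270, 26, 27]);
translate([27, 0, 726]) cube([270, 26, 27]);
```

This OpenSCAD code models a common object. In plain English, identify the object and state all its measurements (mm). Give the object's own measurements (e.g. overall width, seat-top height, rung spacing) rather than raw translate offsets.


A rectangular picture frame lying in the x–z plane (depth along y). The opening is 270 mm wide (x) by 699 mm tall (z), surrounded by a border 27 mm wide on all four sides. The frame is 26 mm deep and is made of two full-height vertical stiles with two horizontal rails fitted between them.


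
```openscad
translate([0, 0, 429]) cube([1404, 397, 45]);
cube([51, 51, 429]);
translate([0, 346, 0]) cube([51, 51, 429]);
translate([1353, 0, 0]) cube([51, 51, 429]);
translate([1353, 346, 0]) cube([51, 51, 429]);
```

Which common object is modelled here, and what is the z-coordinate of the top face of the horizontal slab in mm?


A bench. The seat-top height is 474 mm.

A long slab on four corner posts — a bench. The slab sits at z = 429 with thickness 45, so the top is 429 + 45 = 474 mm.


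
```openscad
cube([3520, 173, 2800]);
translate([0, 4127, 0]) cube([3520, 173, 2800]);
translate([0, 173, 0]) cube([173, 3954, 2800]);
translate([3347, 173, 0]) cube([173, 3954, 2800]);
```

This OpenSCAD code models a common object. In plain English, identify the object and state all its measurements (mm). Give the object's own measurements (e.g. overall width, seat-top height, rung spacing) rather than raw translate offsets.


The wall frame of a small rectangular building: four walls, each 2800 mm tall and 173 mm thick, enclosing a footprint 3520 mm (x) by 4300 mm (y) outside-to-outside, with no floor or roof. The front and back walls (the −y and +y sides) span the full width; the two side walls fit between them.


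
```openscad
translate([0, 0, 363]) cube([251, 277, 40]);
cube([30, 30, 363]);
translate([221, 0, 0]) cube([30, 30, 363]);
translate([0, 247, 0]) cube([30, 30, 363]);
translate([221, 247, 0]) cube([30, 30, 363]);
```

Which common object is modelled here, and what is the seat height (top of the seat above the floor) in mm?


A stool. The seat height is 403 mm.

A 251×277×40 slab at z = 363 on four corner posts — a stool. The seat top is 363 + 40 = 403 mm.


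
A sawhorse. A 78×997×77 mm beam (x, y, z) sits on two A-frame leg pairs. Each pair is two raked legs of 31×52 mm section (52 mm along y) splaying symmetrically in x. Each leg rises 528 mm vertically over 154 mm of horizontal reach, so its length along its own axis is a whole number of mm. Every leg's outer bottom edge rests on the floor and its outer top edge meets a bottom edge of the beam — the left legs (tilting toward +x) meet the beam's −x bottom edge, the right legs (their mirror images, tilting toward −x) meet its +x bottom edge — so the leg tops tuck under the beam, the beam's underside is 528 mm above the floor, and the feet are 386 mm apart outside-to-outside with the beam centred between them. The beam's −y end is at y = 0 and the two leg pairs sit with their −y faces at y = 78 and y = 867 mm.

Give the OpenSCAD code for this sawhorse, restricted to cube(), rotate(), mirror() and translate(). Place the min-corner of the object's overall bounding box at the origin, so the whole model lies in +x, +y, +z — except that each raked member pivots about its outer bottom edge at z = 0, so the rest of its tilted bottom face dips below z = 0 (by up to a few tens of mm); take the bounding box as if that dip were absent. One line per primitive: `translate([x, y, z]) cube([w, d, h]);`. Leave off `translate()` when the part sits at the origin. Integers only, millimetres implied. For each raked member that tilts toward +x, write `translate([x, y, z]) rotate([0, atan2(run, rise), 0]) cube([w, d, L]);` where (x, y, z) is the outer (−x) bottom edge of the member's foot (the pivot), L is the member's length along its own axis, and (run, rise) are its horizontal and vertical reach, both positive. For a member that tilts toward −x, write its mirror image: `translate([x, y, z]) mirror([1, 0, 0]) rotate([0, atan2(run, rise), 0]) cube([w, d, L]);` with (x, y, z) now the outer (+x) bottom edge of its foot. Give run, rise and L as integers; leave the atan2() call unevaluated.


// leg length = √(154² + 528²) = 550
// right-leg outer foot x = 2·154 + 78 = 386
// beam min-corner = (154, 0, 528)
translate([154, 0, 528]) cube([78, 997, 77]);
translate([0, 78, 0]) rotate([0, atan2(154, 528), 0]) cube([31, 52, 550]);
translate([386, 78, 0]) mirror([1, 0, 0]) rotate([0, atan2(154, 528), 0]) cube([31, 52, 550]);
translate([0, 867, 0]) rotate([0, atan2(154, 528), 0]) cube([31, 52, 550]);
translate([386, 867, 0]) mirror([1, 0, 0]) rotate([0, atan2(154, 528), 0]) cube([31, 52, 550]);


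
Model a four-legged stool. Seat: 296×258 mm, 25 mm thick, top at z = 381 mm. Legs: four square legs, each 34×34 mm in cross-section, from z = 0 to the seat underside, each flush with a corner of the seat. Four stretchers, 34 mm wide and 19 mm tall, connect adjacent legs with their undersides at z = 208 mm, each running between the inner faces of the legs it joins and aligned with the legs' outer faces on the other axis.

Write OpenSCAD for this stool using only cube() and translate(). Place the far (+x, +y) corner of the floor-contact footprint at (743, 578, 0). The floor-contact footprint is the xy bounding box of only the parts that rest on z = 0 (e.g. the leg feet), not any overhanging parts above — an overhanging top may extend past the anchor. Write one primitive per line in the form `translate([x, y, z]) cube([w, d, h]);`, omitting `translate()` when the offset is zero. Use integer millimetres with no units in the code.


translate([447, 320, 356]) cube([296, 258, 25]);
translate([447, 320, 0]) cube([34, 34, 356]);
translate([709, 320, 0]) cube([34, 34, 356]);
translate([447, 544, 0]) cube([34, 34, 356]);
translate([709, 544, 0]) cube([34, 34, 356]);
translate([481, 320, 208]) cube([228, 34, 19]);
translate([481, 544, 208]) cube([228, 34, 19]);
translate([447, 354, 208]) cube([34, 190, 19]);
translate([709, 354, 208]) cube([34, 190, 19]);


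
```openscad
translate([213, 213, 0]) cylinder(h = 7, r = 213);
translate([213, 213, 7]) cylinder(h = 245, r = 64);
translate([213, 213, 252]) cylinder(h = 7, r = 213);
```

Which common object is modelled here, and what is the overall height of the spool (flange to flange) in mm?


A spool. The overall height is 259 mm.

Three coaxial cylinders, large–small–large — a spool. Two 7 mm flanges and a 245 mm core give 7 + 245 + 7 = 259 mm.


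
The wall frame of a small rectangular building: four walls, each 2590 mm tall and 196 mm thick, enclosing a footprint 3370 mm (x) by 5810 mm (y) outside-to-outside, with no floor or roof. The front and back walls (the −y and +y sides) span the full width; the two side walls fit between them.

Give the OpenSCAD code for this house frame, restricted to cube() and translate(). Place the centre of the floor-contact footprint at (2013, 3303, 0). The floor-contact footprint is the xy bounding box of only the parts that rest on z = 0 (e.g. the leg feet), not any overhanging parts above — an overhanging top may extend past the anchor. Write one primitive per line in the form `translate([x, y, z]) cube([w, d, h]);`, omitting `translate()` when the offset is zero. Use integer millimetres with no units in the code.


translate([328, 398, 0]) cube([3370, 196, 2590]);
translate([328, 6012, 0]) cube([3370, 196, 2590]);
translate([328, 594, 0]) cube([196, 5418, 2590]);
translate([3502, 594, 0]) cube([196, 5418, 2590]);


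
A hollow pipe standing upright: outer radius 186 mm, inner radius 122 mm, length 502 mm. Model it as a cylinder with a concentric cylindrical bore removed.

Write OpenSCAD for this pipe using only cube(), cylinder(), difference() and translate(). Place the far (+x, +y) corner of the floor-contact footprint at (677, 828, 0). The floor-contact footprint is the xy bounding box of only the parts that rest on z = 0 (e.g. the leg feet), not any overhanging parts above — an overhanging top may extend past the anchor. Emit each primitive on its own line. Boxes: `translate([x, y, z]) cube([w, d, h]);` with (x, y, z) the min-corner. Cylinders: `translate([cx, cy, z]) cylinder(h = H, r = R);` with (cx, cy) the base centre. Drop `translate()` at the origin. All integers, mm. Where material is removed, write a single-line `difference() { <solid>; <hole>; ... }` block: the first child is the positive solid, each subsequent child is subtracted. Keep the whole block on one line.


difference() { translate([491, 642, 0]) cylinder(h = 502, r = 186); translate([491, 642, 0]) cylinder(h = 502, r = 122); }


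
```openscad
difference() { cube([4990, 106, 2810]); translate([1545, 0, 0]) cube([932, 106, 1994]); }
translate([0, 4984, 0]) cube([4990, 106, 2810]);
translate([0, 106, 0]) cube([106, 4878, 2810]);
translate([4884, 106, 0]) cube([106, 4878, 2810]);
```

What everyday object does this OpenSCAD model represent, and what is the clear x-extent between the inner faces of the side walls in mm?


A single room. The interior width is 4778 mm.

Four walls enclosing a rectangle with a door in the front wall — a room. Outside width 4990 minus two 106 mm walls gives 4778 mm.


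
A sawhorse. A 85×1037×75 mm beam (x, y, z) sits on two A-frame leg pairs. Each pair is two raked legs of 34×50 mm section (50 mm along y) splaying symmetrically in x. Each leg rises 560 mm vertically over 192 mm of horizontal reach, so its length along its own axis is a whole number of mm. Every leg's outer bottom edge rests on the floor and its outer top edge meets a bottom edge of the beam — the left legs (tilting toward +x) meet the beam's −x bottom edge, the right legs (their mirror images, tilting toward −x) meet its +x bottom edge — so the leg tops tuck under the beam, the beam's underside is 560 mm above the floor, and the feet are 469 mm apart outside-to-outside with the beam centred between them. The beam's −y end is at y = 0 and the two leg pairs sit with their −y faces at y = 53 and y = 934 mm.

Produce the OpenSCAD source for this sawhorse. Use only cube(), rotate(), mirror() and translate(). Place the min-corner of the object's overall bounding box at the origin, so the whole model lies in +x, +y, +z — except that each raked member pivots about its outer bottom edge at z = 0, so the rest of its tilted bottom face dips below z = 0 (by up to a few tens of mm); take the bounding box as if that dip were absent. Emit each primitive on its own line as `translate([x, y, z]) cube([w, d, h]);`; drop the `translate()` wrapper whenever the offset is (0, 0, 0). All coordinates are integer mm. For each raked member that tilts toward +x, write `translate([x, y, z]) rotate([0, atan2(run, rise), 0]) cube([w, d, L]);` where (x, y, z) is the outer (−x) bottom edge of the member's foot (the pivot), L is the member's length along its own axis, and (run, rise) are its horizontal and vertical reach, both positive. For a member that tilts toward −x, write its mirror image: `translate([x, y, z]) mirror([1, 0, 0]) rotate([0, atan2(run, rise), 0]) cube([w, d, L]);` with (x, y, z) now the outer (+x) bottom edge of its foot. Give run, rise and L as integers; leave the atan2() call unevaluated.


// leg length = √(192² + 560²) = 592
// right-leg outer foot x = 2·192 + 85 = 469
// beam min-corner = (192, 0, 560)
translate([192, 0, 560]) cube([85, 1037, 75]);
translate([0, 53, 0]) rotate([0, atan2(192, 560), 0]) cube([34, 50, 592]);
translate([469, 53, 0]) mirror([1, 0, 0]) rotate([0, atan2(192, 560), 0]) cube([34, 50, 592]);
translate([0, 934, 0]) rotate([0, atan2(192, 560), 0]) cube([34, 50, 592]);
translate([469, 934, 0]) mirror([1, 0, 0]) rotate([0, atan2(192, 560), 0]) cube([34, 50, 592]);


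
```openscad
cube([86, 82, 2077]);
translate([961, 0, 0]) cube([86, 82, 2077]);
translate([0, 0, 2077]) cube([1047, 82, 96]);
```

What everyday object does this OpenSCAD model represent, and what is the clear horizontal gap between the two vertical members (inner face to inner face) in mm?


A door frame. The clear opening width is 875 mm.

Two 2077 mm tall posts with a header on top — a door frame. The left jamb is 86 mm wide at x = 0; the right jamb starts at x = 961. The clear opening is 961 − 86 = 875 mm.


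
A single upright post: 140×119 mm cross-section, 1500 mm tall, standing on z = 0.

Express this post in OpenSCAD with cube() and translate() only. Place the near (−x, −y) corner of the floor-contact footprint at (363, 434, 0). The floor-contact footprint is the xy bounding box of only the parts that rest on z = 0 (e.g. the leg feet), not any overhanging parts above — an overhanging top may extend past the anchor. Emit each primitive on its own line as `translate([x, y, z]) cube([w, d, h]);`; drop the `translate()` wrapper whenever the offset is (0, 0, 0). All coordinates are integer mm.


translate([363, 434, 0]) cube([140, 119, 1500]);


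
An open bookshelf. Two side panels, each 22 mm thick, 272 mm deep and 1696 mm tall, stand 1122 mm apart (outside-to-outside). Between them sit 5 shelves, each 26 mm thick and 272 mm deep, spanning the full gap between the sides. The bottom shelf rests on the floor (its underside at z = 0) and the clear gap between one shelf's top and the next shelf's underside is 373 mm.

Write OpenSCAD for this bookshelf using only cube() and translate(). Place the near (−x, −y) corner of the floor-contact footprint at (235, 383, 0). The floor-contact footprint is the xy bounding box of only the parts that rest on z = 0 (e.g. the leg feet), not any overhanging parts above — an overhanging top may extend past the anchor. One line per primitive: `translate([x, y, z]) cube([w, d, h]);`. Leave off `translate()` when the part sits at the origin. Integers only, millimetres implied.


translate([235, 383, 0]) cube([22, 272, 1696]);
translate([1335, 383, 0]) cube([22, 272, 1696]);
translate([257, 383, 0]) cube([1078, 272, 26]);
translate([257, 383, 399]) cube([1078, 272, 26]);
translate([257, 383, 798]) cube([1078, 272, 26]);
translate([257, 383, 1197]) cube([1078, 272, 26]);
translate([257, 383, 1596]) cube([1078, 272, 26]);


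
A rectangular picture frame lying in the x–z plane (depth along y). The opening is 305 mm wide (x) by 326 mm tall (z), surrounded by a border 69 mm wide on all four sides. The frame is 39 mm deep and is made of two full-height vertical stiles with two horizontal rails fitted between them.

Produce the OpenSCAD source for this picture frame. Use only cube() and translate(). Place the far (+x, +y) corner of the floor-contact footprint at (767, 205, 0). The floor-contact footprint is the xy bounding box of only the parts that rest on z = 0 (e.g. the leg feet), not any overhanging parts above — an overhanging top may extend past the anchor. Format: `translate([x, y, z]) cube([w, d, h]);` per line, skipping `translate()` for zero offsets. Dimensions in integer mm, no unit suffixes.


translate([324, 166, 0]) cube([69, 39, 464]);
translate([698, 166, 0]) cube([69, 39, 464]);
translate([393, 166, 0]) cube([305, 39, 69]);
translate([393, 166, 395]) cube([305, 39, 69]);


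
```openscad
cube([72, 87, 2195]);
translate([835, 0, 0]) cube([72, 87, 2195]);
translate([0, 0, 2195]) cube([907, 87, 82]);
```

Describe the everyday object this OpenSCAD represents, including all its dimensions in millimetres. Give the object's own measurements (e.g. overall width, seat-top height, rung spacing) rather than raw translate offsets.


A door frame. The clear opening is 763 mm wide and 2195 mm high. Two 72 mm wide jambs, 87 mm deep, stand either side of the opening from the floor to the top of the opening. A 82 mm thick head sits across the top of both jambs, spanning the full outside width of the frame.


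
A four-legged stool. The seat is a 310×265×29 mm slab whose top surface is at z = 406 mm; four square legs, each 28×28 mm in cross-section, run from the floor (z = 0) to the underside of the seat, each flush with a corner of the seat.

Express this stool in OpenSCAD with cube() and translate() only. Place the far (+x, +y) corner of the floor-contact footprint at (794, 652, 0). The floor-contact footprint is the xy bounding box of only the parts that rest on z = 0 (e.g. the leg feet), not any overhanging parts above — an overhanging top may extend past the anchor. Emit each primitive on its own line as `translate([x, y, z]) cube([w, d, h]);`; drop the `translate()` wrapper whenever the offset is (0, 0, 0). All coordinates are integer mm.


translate([484, 387, 377]) cube([310, 265, 29]);
translate([484, 387, 0]) cube([28, 28, 377]);
translate([766, 387, 0]) cube([28, 28, 377]);
translate([484, 624, 0]) cube([28, 28, 377]);
translate([766, 624, 0]) cube([28, 28, 377]);


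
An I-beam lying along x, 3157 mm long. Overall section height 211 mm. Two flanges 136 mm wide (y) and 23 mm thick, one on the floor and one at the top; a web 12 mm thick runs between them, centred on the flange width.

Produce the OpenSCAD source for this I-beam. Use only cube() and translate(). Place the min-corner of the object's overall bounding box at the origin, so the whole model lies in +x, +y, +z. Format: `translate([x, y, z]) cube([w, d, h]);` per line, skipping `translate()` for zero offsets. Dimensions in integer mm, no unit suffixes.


cube([3157, 136, 23]);
translate([0, 62, 23]) cube([3157, 12, 165]);
translate([0, 0, 188]) cube([3157, 136, 23]);


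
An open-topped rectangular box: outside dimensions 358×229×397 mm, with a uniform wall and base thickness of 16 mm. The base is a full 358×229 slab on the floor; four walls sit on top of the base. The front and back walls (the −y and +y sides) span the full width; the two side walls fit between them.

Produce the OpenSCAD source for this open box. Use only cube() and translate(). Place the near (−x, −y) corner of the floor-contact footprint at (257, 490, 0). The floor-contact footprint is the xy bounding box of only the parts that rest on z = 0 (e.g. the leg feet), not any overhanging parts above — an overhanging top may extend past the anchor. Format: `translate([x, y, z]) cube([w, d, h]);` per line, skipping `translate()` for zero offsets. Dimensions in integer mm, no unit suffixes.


translate([257, 490, 0]) cube([358, 229, 16]);
translate([257, 490, 16]) cube([358, 16, 381]);
translate([257, 703, 16]) cube([358, 16, 381]);
translate([257, 506, 16]) cube([16, 197, 381]);
translate([599, 506, 16]) cube([16, 197, 381]);


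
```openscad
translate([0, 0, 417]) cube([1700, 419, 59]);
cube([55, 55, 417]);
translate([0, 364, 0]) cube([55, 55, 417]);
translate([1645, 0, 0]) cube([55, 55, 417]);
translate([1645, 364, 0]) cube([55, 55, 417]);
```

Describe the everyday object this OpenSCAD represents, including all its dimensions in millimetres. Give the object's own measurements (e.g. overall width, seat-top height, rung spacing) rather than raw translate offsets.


A long wooden bench with a 1700 mm (x) × 419 mm (y) seat, 59 mm thick, its top surface 476 mm above the floor. Four 55 mm square legs at the seat corners, flush with the edges, run from z = 0 to the seat underside.


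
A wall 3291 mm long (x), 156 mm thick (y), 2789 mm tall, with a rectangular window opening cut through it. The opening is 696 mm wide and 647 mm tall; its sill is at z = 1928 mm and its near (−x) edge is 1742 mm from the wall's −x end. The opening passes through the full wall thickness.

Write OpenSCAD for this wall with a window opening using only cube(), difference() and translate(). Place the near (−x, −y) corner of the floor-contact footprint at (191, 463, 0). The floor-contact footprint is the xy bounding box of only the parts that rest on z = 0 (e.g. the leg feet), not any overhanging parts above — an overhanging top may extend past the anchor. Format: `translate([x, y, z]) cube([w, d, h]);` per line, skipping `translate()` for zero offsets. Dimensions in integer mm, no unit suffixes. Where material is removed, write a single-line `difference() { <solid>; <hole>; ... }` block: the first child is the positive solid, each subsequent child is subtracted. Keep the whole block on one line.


difference() { translate([191, 463, 0]) cube([3291, 156, 2789]); translate([1933, 463, 1928]) cube([696, 156, 647]); }


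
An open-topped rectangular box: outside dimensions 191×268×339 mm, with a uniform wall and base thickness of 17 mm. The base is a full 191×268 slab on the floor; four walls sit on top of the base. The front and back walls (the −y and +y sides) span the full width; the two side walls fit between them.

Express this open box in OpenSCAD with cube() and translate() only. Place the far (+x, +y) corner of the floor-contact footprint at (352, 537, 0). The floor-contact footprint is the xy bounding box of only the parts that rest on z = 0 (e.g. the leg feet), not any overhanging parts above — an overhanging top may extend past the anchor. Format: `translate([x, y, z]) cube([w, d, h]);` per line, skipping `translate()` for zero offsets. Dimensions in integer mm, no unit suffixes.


translate([161, 269, 0]) cube([191, 268, 17]);
translate([161, 269, 17]) cube([191, 17, 322]);
translate([161, 520, 17]) cube([191, 17, 322]);
translate([161, 286, 17]) cube([17, 234, 322]);
translate([335, 286, 17]) cube([17, 234, 322]);


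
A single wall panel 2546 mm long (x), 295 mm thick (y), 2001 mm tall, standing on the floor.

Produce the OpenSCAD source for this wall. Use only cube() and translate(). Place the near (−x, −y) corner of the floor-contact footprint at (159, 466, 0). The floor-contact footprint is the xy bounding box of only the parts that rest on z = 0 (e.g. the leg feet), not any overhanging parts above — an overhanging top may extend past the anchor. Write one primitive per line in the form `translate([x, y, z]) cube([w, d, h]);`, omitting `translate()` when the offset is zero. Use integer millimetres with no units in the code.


translate([159, 466, 0]) cube([2546, 295, 2001]);


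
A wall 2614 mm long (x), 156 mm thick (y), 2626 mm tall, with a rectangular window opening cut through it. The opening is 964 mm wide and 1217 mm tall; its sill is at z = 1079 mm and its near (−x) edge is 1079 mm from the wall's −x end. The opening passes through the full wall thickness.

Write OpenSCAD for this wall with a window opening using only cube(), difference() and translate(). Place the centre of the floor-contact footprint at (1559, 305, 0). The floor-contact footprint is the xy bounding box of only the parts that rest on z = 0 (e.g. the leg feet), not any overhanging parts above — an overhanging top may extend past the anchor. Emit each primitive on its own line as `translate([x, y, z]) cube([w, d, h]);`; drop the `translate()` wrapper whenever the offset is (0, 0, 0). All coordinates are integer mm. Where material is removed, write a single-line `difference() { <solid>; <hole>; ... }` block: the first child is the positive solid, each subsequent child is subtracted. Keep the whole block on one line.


difference() { translate([252, 227, 0]) cube([2614, 156, 2626]); translate([1331, 227, 1079]) cube([964, 156, 1217]); }


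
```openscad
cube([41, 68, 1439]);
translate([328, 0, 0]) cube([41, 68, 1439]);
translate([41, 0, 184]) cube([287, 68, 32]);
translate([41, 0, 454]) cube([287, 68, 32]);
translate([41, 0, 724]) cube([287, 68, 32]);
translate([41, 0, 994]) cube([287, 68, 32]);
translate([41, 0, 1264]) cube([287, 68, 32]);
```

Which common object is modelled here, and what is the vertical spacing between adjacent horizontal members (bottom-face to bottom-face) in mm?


A ladder. The rung spacing is 270 mm.

Two tall 41×68 posts with 5 short bars between them — a ladder. Adjacent rungs sit at z = 184 and z = 454, so the spacing is 454 − 184 = 270 mm.


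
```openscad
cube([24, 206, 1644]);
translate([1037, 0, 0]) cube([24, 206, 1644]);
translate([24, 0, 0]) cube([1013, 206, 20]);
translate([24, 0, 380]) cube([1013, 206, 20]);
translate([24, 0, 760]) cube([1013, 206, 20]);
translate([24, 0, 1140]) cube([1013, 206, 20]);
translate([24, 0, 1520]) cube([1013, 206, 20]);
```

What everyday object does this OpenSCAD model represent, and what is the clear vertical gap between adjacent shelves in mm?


A bookshelf. The clear shelf gap is 360 mm.

Two tall side panels with 5 horizontal boards between them — a bookshelf. The first two shelf undersides are at z = 0 and z = 380; with shelf thickness 20, the clear gap is 380 − 0 − 20 = 360 mm.


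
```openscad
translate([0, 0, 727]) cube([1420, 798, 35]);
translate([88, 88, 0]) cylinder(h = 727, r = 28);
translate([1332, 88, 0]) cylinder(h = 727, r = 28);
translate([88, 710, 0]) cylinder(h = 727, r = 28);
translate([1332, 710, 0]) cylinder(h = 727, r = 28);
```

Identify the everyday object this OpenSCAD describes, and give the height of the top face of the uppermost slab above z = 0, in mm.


A table. The table height is 762 mm.

A 1420×798×35 slab sits at z = 727 on four Ø56 mm round legs — a table. The top surface is at 727 + 35 = 762 mm.


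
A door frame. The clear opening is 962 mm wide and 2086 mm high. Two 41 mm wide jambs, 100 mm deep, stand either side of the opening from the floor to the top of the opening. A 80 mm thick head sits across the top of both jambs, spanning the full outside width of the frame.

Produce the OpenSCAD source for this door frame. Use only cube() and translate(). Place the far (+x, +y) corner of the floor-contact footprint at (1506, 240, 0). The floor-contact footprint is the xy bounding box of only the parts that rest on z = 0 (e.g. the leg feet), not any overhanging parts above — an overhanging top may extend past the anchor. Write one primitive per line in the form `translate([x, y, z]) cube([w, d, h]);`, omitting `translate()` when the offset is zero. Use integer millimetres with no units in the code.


translate([462, 140, 0]) cube([41, 100, 2086]);
translate([1465, 140, 0]) cube([41, 100, 2086]);
translate([462, 140, 2086]) cube([1044, 100, 80]);


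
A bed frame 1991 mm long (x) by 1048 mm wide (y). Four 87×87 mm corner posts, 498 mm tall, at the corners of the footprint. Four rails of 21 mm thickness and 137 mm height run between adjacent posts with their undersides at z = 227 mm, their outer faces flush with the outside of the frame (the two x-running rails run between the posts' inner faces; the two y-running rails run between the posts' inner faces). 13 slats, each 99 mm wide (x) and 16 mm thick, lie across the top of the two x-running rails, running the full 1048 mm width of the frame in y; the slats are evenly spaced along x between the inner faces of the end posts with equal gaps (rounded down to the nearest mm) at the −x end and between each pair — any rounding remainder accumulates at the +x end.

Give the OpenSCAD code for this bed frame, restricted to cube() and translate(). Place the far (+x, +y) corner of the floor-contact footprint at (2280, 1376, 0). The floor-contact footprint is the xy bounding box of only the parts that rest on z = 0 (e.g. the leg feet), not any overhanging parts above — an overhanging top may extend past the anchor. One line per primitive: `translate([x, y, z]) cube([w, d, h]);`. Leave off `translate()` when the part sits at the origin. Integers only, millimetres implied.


// slat z = rail_z + rail_h = 227 + 137 = 364
// slat gap = ⌊(1817 − 13·99) / 14⌋ = 37
translate([289, 328, 0]) cube([87, 87, 498]);
translate([289, 1289, 0]) cube([87, 87, 498]);
translate([2193, 328, 0]) cube([87, 87, 498]);
translate([2193, 1289, 0]) cube([87, 87, 498]);
translate([376, 328, 227]) cube([1817, 21, 137]);
translate([376, 1355, 227]) cube([1817, 21, 137]);
translate([289, 415, 227]) cube([21, 874, 137]);
translate([2259, 415, 227]) cube([21, 874, 137]);
translate([413, 328, 364]) cube([99, 1048, 16]);
translate([549, 328, 364]) cube([99, 1048, 16]);
translate([685, 328, 364]) cube([99, 1048, 16]);
translate([821, 328, 364]) cube([99, 1048, 16]);
translate([957, 328, 364]) cube([99, 1048, 16]);
translate([1093, 328, 364]) cube([99, 1048, 16]);
translate([1229, 328, 364]) cube([99, 1048, 16]);
translate([1365, 328, 364]) cube([99, 1048, 16]);
translate([1501, 328, 364]) cube([99, 1048, 16]);
translate([1637, 328, 364]) cube([99, 1048, 16]);
translate([1773, 328, 364]) cube([99, 1048, 16]);
translate([1909, 328, 364]) cube([99, 1048, 16]);
translate([2045, 328, 364]) cube([99, 1048, 16]);


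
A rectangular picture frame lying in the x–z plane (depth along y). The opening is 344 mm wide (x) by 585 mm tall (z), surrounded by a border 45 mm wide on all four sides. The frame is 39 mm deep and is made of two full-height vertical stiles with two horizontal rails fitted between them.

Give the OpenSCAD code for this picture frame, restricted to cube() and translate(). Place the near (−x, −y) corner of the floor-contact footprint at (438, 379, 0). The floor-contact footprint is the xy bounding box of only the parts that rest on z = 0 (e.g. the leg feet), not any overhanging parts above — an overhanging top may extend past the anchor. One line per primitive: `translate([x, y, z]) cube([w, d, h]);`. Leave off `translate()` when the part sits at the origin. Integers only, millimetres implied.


translate([438, 379, 0]) cube([45, 39, 675]);
translate([827, 379, 0]) cube([45, 39, 675]);
translate([483, 379, 0]) cube([344, 39, 45]);
translate([483, 379, 630]) cube([344, 39, 45]);


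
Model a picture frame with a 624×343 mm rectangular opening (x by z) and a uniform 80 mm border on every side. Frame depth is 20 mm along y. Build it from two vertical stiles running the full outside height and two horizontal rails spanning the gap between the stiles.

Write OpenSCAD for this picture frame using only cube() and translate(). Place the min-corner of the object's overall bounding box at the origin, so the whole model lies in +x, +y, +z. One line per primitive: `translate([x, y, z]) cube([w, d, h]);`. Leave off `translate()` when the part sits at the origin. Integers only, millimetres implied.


cube([80, 20, 503]);
translate([704, 0, 0]) cube([80, 20, 503]);
translate([80, 0, 0]) cube([624, 20, 80]);
translate([80, 0, 423]) cube([624, 20, 80]);


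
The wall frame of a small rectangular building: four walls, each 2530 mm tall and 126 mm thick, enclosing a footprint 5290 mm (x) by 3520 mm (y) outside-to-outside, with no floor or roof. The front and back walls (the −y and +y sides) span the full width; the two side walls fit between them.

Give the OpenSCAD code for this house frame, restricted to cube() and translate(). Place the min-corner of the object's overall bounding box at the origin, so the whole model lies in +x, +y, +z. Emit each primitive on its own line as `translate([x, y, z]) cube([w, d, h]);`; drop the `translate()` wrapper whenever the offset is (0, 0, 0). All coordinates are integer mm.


cube([5290, 126, 2530]);
translate([0, 3394, 0]) cube([5290, 126, 2530]);
translate([0, 126, 0]) cube([126, 3268, 2530]);
translate([5164, 126, 0]) cube([126, 3268, 2530]);
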